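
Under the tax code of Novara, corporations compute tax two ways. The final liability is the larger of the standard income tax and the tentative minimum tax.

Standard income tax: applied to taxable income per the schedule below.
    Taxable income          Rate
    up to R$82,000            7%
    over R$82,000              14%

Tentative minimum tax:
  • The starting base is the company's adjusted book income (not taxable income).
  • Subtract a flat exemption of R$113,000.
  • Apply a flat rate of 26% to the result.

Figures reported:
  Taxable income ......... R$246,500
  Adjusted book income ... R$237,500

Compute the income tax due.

R$32,370

Standard income tax:
  R$82,000 × 7% = R$5,740
  R$164,500 × 14% = R$23,030
  → R$28,770

Tentative minimum tax:
  Base (adjusted book income): R$237,500
  Less exemption R$113,000 → base R$124,500
  R$124,500 × 26% = R$32,370

R$32,370 > R$28,770, so the tentative minimum tax is the binding amount.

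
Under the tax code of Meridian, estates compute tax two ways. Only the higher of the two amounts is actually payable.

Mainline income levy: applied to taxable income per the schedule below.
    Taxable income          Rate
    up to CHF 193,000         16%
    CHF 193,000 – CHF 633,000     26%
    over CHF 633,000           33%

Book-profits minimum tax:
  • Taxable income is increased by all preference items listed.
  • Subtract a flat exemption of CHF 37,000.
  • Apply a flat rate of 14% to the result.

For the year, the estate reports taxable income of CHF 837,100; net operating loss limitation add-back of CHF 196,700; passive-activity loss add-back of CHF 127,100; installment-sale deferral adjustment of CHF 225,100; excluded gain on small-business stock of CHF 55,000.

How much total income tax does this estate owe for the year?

CHF 212,633

Mainline income levy:
  CHF 193,000 × 16% = CHF 30,880
  CHF 440,000 × 26% = CHF 114,400
  CHF 204,100 × 33% = CHF 67,353
  → CHF 212,633

Book-profits minimum tax:
  Adjusted income: CHF 837,100 + CHF 196,700 + CHF 127,100 + CHF 225,100 + CHF 55,000 = CHF 1,441,000
  Less exemption CHF 37,000 → base CHF 1,404,000
  CHF 1,404,000 × 14% = CHF 196,560

CHF 212,633 > CHF 196,560, so the mainline income levy governs.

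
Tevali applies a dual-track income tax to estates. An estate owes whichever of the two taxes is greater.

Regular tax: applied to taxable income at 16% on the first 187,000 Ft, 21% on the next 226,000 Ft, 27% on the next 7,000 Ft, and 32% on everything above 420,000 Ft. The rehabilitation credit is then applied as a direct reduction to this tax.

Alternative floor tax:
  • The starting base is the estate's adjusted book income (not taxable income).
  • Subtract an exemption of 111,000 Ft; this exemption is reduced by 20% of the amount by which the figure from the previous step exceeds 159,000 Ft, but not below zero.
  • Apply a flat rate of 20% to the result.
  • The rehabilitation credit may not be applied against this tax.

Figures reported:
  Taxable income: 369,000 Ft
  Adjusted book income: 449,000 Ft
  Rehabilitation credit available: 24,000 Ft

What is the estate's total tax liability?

Regular tax:
  187,000 Ft × 16% = 29,920 Ft
  182,000 Ft × 21% = 38,220 Ft
  → 68,140 Ft
  Less rehabilitation credit 24,000 Ft → 44,140 Ft

Alternative floor tax:
  Base (adjusted book income): 449,000 Ft
  Exemption: 111,000 Ft − 20% × (449,000 Ft − 159,000 Ft) = 111,000 Ft − 58,000 Ft = 53,000 Ft
  Base: 449,000 Ft − 53,000 Ft = 396,000 Ft
  396,000 Ft × 20% = 79,200 Ft

79,200 Ft > 44,140 Ft, so the alternative floor tax is the binding amount.

79,200 Ft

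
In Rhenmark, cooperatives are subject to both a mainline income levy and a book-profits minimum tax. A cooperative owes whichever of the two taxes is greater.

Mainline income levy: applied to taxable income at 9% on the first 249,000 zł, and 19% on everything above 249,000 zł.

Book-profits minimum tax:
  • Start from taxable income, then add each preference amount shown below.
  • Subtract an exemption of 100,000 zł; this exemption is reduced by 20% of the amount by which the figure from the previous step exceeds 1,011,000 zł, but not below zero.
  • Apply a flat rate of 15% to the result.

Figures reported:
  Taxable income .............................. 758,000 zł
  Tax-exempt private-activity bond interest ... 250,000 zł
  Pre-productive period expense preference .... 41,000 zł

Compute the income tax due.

Mainline income levy:
  249,000 zł × 9% = 22,410 zł
  509,000 zł × 19% = 96,710 zł
  → 119,120 zł

Book-profits minimum tax:
  Adjusted income: 758,000 zł + 250,000 zł + 41,000 zł = 1,049,000 zł
  Exemption: 100,000 zł − 20% × (1,049,000 zł − 1,011,000 zł) = 100,000 zł − 7,600 zł = 92,400 zł
  Base: 1,049,000 zł − 92,400 zł = 956,600 zł
  956,600 zł × 15% = 143,490 zł

143,490 zł > 119,120 zł, so the book-profits minimum tax is the binding amount.

143,490 zł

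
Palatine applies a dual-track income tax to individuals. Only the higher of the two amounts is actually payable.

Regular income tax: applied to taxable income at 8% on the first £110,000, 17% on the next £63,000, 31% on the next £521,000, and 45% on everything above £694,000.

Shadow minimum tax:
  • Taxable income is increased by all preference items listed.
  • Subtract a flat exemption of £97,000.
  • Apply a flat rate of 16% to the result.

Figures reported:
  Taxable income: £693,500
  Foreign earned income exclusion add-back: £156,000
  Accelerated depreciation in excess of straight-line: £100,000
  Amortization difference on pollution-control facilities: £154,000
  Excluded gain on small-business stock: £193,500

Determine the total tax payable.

Regular income tax:
  £110,000 × 8% = £8,800
  £63,000 × 17% = £10,710
  £520,500 × 31% = £161,355
  → £180,865

Shadow minimum tax:
  Adjusted income: £693,500 + £156,000 + £100,000 + £154,000 + £193,500 = £1,297,000
  Less exemption £97,000 → base £1,200,000
  £1,200,000 × 16% = £192,000

£192,000 > £180,865, so the shadow minimum tax is the binding amount.

£192,000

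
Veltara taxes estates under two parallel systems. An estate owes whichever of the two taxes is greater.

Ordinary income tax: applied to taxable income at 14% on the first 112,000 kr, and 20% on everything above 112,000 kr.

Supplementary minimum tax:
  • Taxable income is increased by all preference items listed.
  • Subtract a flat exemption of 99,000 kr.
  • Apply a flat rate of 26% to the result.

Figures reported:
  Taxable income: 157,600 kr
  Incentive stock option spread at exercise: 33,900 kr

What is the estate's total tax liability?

24,800 kr

Supplementary minimum tax:
  Adjusted income: 157,600 kr + 33,900 kr = 191,500 kr
  Less exemption 99,000 kr → base 92,500 kr
  92,500 kr × 26% = 24,050 kr

Ordinary income tax:
  112,000 kr × 14% = 15,680 kr
  45,600 kr × 20% = 9,120 kr
  → 24,800 kr

24,800 kr > 24,050 kr, so the ordinary income tax governs.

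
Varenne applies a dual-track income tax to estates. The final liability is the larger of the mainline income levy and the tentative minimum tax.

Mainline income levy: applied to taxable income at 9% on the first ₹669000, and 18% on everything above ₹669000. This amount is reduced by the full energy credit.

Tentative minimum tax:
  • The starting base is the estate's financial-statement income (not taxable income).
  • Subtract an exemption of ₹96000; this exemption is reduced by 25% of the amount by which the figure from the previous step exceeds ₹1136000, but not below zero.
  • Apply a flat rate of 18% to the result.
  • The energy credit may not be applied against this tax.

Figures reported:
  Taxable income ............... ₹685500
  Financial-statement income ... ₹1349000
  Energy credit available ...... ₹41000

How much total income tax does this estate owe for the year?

₹235125

Tentative minimum tax:
  Base (financial-statement income): ₹1349000
  Exemption: ₹96000 − 25% × (₹1349000 − ₹1136000) = ₹96000 − ₹53250 = ₹42750
  Base: ₹1349000 − ₹42750 = ₹1306250
  ₹1306250 × 18% = ₹235125

Mainline income levy:
  ₹669000 × 9% = ₹60210
  ₹16500 × 18% = ₹2970
  → ₹63180
  Less energy credit ₹41000 → ₹22180

₹235125 > ₹22180, so the tentative minimum tax is the binding amount.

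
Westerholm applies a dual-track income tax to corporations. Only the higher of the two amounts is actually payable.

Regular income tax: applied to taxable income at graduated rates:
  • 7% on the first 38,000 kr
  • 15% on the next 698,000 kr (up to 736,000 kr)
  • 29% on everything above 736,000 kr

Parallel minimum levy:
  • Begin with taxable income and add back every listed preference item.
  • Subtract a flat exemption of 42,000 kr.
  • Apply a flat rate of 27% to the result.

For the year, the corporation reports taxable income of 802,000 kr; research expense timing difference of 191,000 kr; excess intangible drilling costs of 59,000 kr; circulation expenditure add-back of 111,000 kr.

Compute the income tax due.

302,670 kr

Parallel minimum levy:
  Adjusted income: 802,000 kr + 191,000 kr + 59,000 kr + 111,000 kr = 1,163,000 kr
  Less exemption 42,000 kr → base 1,121,000 kr
  1,121,000 kr × 27% = 302,670 kr

Regular income tax:
  38,000 kr × 7% = 2,660 kr
  698,000 kr × 15% = 104,700 kr
  66,000 kr × 29% = 19,140 kr
  → 126,500 kr

302,670 kr > 126,500 kr, so the parallel minimum levy is the binding amount.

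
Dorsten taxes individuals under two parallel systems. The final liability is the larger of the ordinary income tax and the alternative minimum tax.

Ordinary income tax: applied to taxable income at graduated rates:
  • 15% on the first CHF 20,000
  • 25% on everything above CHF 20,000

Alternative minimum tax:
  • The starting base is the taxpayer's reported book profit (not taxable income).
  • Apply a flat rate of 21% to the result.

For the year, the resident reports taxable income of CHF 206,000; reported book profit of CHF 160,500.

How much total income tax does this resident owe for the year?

CHF 49,500

Ordinary income tax:
  CHF 20,000 × 15% = CHF 3,000
  CHF 186,000 × 25% = CHF 46,500
  → CHF 49,500

Alternative minimum tax:
  Base (reported book profit): CHF 160,500
  CHF 160,500 × 21% = CHF 33,705

CHF 49,500 > CHF 33,705, so the ordinary income tax governs.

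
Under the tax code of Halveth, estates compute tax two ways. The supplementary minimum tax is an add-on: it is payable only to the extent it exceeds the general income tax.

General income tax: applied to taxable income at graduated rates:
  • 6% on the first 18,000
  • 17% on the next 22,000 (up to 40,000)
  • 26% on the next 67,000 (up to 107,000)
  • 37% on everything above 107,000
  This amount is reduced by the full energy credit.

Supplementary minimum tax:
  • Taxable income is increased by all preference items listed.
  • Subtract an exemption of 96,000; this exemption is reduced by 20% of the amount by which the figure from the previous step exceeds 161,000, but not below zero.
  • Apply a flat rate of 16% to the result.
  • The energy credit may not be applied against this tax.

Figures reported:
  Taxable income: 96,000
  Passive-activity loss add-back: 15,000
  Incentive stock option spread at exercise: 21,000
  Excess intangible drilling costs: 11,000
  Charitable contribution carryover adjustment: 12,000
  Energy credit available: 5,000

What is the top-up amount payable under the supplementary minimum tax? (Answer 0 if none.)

0

Supplementary minimum tax:
  Adjusted income: 96,000 + 15,000 + 21,000 + 11,000 + 12,000 = 155,000
  Exemption: 155,000 ≤ 161,000, so full 96,000 applies
  Base: 155,000 − 96,000 = 59,000
  59,000 × 16% = 9,440

General income tax:
  18,000 × 6% = 1,080
  22,000 × 17% = 3,740
  56,000 × 26% = 14,560
  → 19,380
  Less energy credit 5,000 → 14,380

9,440 ≤ 14,380, so no add-on is due.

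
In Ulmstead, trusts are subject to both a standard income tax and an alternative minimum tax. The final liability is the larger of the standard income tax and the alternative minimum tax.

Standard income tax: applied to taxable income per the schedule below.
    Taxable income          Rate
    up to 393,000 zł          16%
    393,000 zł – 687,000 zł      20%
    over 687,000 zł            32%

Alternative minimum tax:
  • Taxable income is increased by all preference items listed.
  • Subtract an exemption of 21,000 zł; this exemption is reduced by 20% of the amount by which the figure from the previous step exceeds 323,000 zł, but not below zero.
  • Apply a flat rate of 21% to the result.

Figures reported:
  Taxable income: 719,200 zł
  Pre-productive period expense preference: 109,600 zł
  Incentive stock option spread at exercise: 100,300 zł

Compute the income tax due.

195,111 zł

Standard income tax:
  393,000 zł × 16% = 62,880 zł
  294,000 zł × 20% = 58,800 zł
  32,200 zł × 32% = 10,304 zł
  → 131,984 zł

Alternative minimum tax:
  Adjusted income: 719,200 zł + 109,600 zł + 100,300 zł = 929,100 zł
  Exemption: 20% × (929,100 zł − 323,000 zł) = 121,220 zł ≥ 21,000 zł, so the exemption is fully phased out
  Base: 929,100 zł − 0 zł = 929,100 zł
  929,100 zł × 21% = 195,111 zł

195,111 zł > 131,984 zł, so the alternative minimum tax is the binding amount.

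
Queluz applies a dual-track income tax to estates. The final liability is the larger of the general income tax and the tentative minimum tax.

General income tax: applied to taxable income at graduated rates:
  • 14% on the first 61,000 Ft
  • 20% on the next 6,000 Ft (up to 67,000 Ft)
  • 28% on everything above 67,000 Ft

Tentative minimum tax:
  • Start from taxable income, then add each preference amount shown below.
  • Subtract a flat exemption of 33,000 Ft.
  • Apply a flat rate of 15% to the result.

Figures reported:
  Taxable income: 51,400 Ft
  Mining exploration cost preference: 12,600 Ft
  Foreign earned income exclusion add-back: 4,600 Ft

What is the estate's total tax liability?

Tentative minimum tax:
  Adjusted income: 51,400 Ft + 12,600 Ft + 4,600 Ft = 68,600 Ft
  Less exemption 33,000 Ft → base 35,600 Ft
  35,600 Ft × 15% = 5,340 Ft

General income tax:
  51,400 Ft × 14% = 7,196 Ft

7,196 Ft > 5,340 Ft, so the general income tax governs.

7,196 Ft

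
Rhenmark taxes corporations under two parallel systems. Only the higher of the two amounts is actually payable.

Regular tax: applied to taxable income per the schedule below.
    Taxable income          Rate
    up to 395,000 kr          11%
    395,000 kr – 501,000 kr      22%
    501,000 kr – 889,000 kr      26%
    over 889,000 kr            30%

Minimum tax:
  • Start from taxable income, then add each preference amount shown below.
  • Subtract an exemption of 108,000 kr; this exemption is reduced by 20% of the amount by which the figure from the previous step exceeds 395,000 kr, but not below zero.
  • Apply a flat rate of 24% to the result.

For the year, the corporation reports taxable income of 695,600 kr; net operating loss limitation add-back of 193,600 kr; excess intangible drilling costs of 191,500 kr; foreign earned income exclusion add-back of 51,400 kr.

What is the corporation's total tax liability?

271,704 kr

Minimum tax:
  Adjusted income: 695,600 kr + 193,600 kr + 191,500 kr + 51,400 kr = 1,132,100 kr
  Exemption: 20% × (1,132,100 kr − 395,000 kr) = 147,420 kr ≥ 108,000 kr, so the exemption is fully phased out
  Base: 1,132,100 kr − 0 kr = 1,132,100 kr
  1,132,100 kr × 24% = 271,704 kr

Regular tax:
  395,000 kr × 11% = 43,450 kr
  106,000 kr × 22% = 23,320 kr
  194,600 kr × 26% = 50,596 kr
  → 117,366 kr

271,704 kr > 117,366 kr, so the minimum tax is the binding amount.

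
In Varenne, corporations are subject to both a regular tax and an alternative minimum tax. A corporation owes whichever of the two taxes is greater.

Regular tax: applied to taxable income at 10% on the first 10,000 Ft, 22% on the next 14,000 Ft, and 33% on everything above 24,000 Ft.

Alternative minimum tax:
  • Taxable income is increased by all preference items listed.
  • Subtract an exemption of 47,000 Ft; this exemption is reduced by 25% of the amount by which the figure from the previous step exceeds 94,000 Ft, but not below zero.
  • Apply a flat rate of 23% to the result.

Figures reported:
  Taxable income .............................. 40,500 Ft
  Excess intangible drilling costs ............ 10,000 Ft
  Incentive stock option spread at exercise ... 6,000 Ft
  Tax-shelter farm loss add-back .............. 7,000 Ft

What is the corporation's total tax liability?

Alternative minimum tax:
  Adjusted income: 40,500 Ft + 10,000 Ft + 6,000 Ft + 7,000 Ft = 63,500 Ft
  Exemption: 63,500 Ft ≤ 94,000 Ft, so full 47,000 Ft applies
  Base: 63,500 Ft − 47,000 Ft = 16,500 Ft
  16,500 Ft × 23% = 3,795 Ft

Regular tax:
  10,000 Ft × 10% = 1,000 Ft
  14,000 Ft × 22% = 3,080 Ft
  16,500 Ft × 33% = 5,445 Ft
  → 9,525 Ft

9,525 Ft > 3,795 Ft, so the regular tax governs.

9,525 Ft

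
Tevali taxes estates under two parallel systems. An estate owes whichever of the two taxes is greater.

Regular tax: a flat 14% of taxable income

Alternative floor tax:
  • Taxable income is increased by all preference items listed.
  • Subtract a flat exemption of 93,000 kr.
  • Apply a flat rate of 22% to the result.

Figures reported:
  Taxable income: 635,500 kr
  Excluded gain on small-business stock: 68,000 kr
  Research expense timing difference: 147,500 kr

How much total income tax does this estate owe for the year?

Alternative floor tax:
  Adjusted income: 635,500 kr + 68,000 kr + 147,500 kr = 851,000 kr
  Less exemption 93,000 kr → base 758,000 kr
  758,000 kr × 22% = 166,760 kr

Regular tax:
  635,500 kr × 14% = 88,970 kr

166,760 kr > 88,970 kr, so the alternative floor tax is the binding amount.

166,760 kr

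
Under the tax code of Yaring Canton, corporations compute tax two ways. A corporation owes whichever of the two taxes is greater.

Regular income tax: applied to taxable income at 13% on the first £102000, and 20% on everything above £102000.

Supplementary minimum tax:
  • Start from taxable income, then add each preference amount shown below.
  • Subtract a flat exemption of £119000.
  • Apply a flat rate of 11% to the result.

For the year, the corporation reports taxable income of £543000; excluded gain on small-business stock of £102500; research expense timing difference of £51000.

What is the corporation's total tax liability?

Regular income tax:
  £102000 × 13% = £13260
  £441000 × 20% = £88200
  → £101460

Supplementary minimum tax:
  Adjusted income: £543000 + £102500 + £51000 = £696500
  Less exemption £119000 → base £577500
  £577500 × 11% = £63525

£101460 > £63525, so the regular income tax governs.

£101460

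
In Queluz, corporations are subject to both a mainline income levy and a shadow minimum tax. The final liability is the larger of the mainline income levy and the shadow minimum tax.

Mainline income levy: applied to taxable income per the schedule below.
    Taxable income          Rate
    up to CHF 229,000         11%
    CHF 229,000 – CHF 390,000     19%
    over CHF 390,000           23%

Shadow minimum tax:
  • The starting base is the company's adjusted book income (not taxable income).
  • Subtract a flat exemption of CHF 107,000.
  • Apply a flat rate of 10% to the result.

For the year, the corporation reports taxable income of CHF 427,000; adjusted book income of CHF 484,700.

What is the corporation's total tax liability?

Shadow minimum tax:
  Base (adjusted book income): CHF 484,700
  Less exemption CHF 107,000 → base CHF 377,700
  CHF 377,700 × 10% = CHF 37,770

Mainline income levy:
  CHF 229,000 × 11% = CHF 25,190
  CHF 161,000 × 19% = CHF 30,590
  CHF 37,000 × 23% = CHF 8,510
  → CHF 64,290

CHF 64,290 > CHF 37,770, so the mainline income levy governs.

CHF 64,290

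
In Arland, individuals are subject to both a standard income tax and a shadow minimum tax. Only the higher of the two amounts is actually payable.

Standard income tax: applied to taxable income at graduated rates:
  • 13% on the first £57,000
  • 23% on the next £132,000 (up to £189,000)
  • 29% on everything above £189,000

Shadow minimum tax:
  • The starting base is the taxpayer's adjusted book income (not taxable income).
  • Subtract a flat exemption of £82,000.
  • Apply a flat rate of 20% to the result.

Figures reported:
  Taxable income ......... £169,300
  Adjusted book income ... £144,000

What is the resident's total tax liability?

£33,239

Standard income tax:
  £57,000 × 13% = £7,410
  £112,300 × 23% = £25,829
  → £33,239

Shadow minimum tax:
  Base (adjusted book income): £144,000
  Less exemption £82,000 → base £62,000
  £62,000 × 20% = £12,400

£33,239 > £12,400, so the standard income tax governs.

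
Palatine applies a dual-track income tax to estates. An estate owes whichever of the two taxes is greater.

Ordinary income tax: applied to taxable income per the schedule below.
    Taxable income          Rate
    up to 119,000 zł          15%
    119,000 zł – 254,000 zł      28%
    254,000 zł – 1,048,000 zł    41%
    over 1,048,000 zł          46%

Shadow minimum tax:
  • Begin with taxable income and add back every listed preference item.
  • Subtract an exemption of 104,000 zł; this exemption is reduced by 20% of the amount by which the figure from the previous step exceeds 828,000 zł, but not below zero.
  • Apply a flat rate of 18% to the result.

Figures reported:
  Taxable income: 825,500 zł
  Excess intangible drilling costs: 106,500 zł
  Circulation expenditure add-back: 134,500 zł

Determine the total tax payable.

Shadow minimum tax:
  Adjusted income: 825,500 zł + 106,500 zł + 134,500 zł = 1,066,500 zł
  Exemption: 104,000 zł − 20% × (1,066,500 zł − 828,000 zł) = 104,000 zł − 47,700 zł = 56,300 zł
  Base: 1,066,500 zł − 56,300 zł = 1,010,200 zł
  1,010,200 zł × 18% = 181,836 zł

Ordinary income tax:
  119,000 zł × 15% = 17,850 zł
  135,000 zł × 28% = 37,800 zł
  571,500 zł × 41% = 234,315 zł
  → 289,965 zł

289,965 zł > 181,836 zł, so the ordinary income tax governs.

289,965 zł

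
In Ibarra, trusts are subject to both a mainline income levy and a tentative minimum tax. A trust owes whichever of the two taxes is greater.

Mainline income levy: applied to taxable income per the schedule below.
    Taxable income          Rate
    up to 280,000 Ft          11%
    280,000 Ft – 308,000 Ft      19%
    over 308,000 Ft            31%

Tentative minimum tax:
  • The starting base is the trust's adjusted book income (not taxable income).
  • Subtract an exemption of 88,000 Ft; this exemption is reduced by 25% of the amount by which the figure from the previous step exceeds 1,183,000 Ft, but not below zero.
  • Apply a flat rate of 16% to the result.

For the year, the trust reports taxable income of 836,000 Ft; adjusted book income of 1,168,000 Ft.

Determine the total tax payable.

199,800 Ft

Mainline income levy:
  280,000 Ft × 11% = 30,800 Ft
  28,000 Ft × 19% = 5,320 Ft
  528,000 Ft × 31% = 163,680 Ft
  → 199,800 Ft

Tentative minimum tax:
  Base (adjusted book income): 1,168,000 Ft
  Exemption: 1,168,000 Ft ≤ 1,183,000 Ft, so full 88,000 Ft applies
  Base: 1,168,000 Ft − 88,000 Ft = 1,080,000 Ft
  1,080,000 Ft × 16% = 172,800 Ft

199,800 Ft > 172,800 Ft, so the mainline income levy governs.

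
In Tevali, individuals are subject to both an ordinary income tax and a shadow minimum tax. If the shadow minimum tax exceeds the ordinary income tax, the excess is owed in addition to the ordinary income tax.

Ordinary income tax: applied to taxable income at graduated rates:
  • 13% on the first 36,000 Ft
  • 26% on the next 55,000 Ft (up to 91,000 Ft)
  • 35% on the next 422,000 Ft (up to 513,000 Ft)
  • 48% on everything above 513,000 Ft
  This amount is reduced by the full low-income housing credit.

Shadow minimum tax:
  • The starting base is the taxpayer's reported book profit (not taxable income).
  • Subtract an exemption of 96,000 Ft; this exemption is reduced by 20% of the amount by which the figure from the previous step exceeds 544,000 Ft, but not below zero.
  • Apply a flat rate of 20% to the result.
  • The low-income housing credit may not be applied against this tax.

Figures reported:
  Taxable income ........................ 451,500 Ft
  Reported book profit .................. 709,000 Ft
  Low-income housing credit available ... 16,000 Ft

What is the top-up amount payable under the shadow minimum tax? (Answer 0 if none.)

45 Ft

Shadow minimum tax:
  Base (reported book profit): 709,000 Ft
  Exemption: 96,000 Ft − 20% × (709,000 Ft − 544,000 Ft) = 96,000 Ft − 33,000 Ft = 63,000 Ft
  Base: 709,000 Ft − 63,000 Ft = 646,000 Ft
  646,000 Ft × 20% = 129,200 Ft

Ordinary income tax:
  36,000 Ft × 13% = 4,680 Ft
  55,000 Ft × 26% = 14,300 Ft
  360,500 Ft × 35% = 126,175 Ft
  → 145,155 Ft
  Less low-income housing credit 16,000 Ft → 129,155 Ft

Excess of shadow minimum tax over ordinary income tax: 129,200 Ft − 129,155 Ft = 45 Ft.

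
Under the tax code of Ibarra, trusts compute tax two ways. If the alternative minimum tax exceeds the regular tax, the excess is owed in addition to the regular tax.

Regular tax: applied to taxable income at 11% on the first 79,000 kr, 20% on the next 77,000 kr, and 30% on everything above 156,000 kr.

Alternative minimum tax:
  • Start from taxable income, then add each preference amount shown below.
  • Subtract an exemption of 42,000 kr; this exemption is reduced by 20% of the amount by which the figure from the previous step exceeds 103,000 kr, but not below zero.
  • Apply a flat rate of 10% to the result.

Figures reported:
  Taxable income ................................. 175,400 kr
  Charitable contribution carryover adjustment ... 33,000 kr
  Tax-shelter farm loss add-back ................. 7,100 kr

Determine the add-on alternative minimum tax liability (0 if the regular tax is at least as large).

Alternative minimum tax:
  Adjusted income: 175,400 kr + 33,000 kr + 7,100 kr = 215,500 kr
  Exemption: 42,000 kr − 20% × (215,500 kr − 103,000 kr) = 42,000 kr − 22,500 kr = 19,500 kr
  Base: 215,500 kr − 19,500 kr = 196,000 kr
  196,000 kr × 10% = 19,600 kr

Regular tax:
  79,000 kr × 11% = 8,690 kr
  77,000 kr × 20% = 15,400 kr
  19,400 kr × 30% = 5,820 kr
  → 29,910 kr

19,600 kr ≤ 29,910 kr, so no add-on is due.

0 kr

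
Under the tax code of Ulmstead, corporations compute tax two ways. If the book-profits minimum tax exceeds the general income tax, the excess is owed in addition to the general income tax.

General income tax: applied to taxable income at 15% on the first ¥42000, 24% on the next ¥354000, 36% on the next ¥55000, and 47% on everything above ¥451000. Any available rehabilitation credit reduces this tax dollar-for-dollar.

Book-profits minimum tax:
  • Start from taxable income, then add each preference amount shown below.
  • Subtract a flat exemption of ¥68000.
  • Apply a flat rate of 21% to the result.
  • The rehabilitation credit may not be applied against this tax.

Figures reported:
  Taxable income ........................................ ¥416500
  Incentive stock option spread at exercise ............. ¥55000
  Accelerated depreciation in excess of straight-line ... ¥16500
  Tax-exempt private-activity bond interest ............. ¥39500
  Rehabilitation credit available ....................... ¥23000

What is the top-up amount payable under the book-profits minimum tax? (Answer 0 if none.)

¥20855

Book-profits minimum tax:
  Adjusted income: ¥416500 + ¥55000 + ¥16500 + ¥39500 = ¥527500
  Less exemption ¥68000 → base ¥459500
  ¥459500 × 21% = ¥96495

General income tax:
  ¥42000 × 15% = ¥6300
  ¥354000 × 24% = ¥84960
  ¥20500 × 36% = ¥7380
  → ¥98640
  Less rehabilitation credit ¥23000 → ¥75640

Excess of book-profits minimum tax over general income tax: ¥96495 − ¥75640 = ¥20855.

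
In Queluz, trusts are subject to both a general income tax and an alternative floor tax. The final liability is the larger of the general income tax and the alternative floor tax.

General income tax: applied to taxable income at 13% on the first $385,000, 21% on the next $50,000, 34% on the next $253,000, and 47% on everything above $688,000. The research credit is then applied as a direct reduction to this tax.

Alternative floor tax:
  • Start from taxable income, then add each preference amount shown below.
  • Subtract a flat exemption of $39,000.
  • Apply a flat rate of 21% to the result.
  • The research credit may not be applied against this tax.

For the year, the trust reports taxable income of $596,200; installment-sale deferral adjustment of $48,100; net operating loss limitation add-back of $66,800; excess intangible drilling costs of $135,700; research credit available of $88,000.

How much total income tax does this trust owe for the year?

General income tax:
  $385,000 × 13% = $50,050
  $50,000 × 21% = $10,500
  $161,200 × 34% = $54,808
  → $115,358
  Less research credit $88,000 → $27,358

Alternative floor tax:
  Adjusted income: $596,200 + $48,100 + $66,800 + $135,700 = $846,800
  Less exemption $39,000 → base $807,800
  $807,800 × 21% = $169,638

$169,638 > $27,358, so the alternative floor tax is the binding amount.

$169,638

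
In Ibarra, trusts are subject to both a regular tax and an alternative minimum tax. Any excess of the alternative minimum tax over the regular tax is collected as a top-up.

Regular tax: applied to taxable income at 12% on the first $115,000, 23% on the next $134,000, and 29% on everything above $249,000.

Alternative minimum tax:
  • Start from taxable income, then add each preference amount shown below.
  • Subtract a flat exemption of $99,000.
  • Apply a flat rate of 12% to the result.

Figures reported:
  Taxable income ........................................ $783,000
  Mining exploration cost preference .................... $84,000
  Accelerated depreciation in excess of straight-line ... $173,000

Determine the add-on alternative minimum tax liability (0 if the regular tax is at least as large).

$0

Alternative minimum tax:
  Adjusted income: $783,000 + $84,000 + $173,000 = $1,040,000
  Less exemption $99,000 → base $941,000
  $941,000 × 12% = $112,920

Regular tax:
  $115,000 × 12% = $13,800
  $134,000 × 23% = $30,820
  $534,000 × 29% = $154,860
  → $199,480

$112,920 ≤ $199,480, so no add-on is due.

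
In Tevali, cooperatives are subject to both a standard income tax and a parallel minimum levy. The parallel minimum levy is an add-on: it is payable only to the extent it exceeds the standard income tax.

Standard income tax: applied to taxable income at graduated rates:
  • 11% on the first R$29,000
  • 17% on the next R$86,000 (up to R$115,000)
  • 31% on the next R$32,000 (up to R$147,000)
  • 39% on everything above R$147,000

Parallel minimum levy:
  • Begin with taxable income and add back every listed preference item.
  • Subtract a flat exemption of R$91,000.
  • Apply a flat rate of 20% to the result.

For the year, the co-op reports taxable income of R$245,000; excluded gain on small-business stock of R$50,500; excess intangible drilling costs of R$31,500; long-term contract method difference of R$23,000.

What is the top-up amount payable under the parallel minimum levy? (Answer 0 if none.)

Standard income tax:
  R$29,000 × 11% = R$3,190
  R$86,000 × 17% = R$14,620
  R$32,000 × 31% = R$9,920
  R$98,000 × 39% = R$38,220
  → R$65,950

Parallel minimum levy:
  Adjusted income: R$245,000 + R$50,500 + R$31,500 + R$23,000 = R$350,000
  Less exemption R$91,000 → base R$259,000
  R$259,000 × 20% = R$51,800

R$51,800 ≤ R$65,950, so no add-on is due.

R$0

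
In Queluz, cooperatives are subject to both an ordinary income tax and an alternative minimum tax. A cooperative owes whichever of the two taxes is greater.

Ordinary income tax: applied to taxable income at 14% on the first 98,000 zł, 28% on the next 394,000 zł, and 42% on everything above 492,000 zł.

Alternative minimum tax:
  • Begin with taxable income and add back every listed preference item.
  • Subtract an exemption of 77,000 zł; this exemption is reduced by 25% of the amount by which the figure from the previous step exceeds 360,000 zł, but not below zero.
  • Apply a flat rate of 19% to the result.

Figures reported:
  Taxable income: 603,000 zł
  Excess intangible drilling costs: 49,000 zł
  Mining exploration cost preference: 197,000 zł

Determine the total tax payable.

170,660 zł

Alternative minimum tax:
  Adjusted income: 603,000 zł + 49,000 zł + 197,000 zł = 849,000 zł
  Exemption: 25% × (849,000 zł − 360,000 zł) = 122,250 zł ≥ 77,000 zł, so the exemption is fully phased out
  Base: 849,000 zł − 0 zł = 849,000 zł
  849,000 zł × 19% = 161,310 zł

Ordinary income tax:
  98,000 zł × 14% = 13,720 zł
  394,000 zł × 28% = 110,320 zł
  111,000 zł × 42% = 46,620 zł
  → 170,660 zł

170,660 zł > 161,310 zł, so the ordinary income tax governs.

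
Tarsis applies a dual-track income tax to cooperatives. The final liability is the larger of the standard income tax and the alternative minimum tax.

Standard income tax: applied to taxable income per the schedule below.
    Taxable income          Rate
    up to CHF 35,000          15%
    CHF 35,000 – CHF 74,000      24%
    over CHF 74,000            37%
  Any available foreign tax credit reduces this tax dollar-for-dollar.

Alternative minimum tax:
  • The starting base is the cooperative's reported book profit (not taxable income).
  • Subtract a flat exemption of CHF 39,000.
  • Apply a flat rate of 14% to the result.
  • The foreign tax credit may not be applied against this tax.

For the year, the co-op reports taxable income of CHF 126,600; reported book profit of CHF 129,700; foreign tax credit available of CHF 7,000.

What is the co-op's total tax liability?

CHF 27,072

Alternative minimum tax:
  Base (reported book profit): CHF 129,700
  Less exemption CHF 39,000 → base CHF 90,700
  CHF 90,700 × 14% = CHF 12,698

Standard income tax:
  CHF 35,000 × 15% = CHF 5,250
  CHF 39,000 × 24% = CHF 9,360
  CHF 52,600 × 37% = CHF 19,462
  → CHF 34,072
  Less foreign tax credit CHF 7,000 → CHF 27,072

CHF 27,072 > CHF 12,698, so the standard income tax governs.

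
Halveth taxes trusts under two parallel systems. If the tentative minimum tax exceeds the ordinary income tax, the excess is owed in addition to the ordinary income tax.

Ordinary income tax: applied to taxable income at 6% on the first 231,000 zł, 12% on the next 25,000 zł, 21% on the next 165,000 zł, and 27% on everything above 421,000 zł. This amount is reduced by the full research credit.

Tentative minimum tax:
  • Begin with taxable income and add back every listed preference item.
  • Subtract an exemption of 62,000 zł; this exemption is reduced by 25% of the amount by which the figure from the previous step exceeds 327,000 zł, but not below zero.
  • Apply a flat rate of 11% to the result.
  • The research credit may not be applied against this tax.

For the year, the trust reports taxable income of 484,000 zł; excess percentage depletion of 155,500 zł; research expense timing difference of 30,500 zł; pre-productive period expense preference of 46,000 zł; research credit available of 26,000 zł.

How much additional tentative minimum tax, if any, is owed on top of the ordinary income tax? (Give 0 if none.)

Ordinary income tax:
  231,000 zł × 6% = 13,860 zł
  25,000 zł × 12% = 3,000 zł
  165,000 zł × 21% = 34,650 zł
  63,000 zł × 27% = 17,010 zł
  → 68,520 zł
  Less research credit 26,000 zł → 42,520 zł

Tentative minimum tax:
  Adjusted income: 484,000 zł + 155,500 zł + 30,500 zł + 46,000 zł = 716,000 zł
  Exemption: 25% × (716,000 zł − 327,000 zł) = 97,250 zł ≥ 62,000 zł, so the exemption is fully phased out
  Base: 716,000 zł − 0 zł = 716,000 zł
  716,000 zł × 11% = 78,760 zł

Excess of tentative minimum tax over ordinary income tax: 78,760 zł − 42,520 zł = 36,240 zł.

36,240 zł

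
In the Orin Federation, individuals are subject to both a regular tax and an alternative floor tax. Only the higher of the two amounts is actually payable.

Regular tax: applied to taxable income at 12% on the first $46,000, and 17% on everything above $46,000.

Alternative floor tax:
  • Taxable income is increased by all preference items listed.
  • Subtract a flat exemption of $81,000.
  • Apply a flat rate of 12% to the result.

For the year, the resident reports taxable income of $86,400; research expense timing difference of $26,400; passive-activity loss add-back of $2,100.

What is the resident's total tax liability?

$12,388

Alternative floor tax:
  Adjusted income: $86,400 + $26,400 + $2,100 = $114,900
  Less exemption $81,000 → base $33,900
  $33,900 × 12% = $4,068

Regular tax:
  $46,000 × 12% = $5,520
  $40,400 × 17% = $6,868
  → $12,388

$12,388 > $4,068, so the regular tax governs.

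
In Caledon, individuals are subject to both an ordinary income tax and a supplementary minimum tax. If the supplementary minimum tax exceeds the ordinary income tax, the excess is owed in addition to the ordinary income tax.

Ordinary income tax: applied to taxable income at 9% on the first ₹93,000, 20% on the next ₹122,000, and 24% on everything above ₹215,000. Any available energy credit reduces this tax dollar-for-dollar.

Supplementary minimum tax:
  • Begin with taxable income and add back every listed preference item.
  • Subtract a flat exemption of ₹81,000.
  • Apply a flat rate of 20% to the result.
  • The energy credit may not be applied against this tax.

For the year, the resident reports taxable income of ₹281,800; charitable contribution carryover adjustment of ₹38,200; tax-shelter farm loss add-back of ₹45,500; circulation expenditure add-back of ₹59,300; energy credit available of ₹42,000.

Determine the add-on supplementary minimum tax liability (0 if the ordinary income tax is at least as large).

₹61,958

Supplementary minimum tax:
  Adjusted income: ₹281,800 + ₹38,200 + ₹45,500 + ₹59,300 = ₹424,800
  Less exemption ₹81,000 → base ₹343,800
  ₹343,800 × 20% = ₹68,760

Ordinary income tax:
  ₹93,000 × 9% = ₹8,370
  ₹122,000 × 20% = ₹24,400
  ₹66,800 × 24% = ₹16,032
  → ₹48,802
  Less energy credit ₹42,000 → ₹6,802

Excess of supplementary minimum tax over ordinary income tax: ₹68,760 − ₹6,802 = ₹61,958.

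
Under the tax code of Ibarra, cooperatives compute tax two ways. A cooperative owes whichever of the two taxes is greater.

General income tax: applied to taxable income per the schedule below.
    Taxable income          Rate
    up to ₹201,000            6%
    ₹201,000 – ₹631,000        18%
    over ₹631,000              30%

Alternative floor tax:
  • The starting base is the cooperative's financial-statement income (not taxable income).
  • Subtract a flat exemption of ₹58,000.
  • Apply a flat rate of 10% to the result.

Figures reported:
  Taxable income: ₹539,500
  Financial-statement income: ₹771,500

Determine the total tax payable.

₹72,990

Alternative floor tax:
  Base (financial-statement income): ₹771,500
  Less exemption ₹58,000 → base ₹713,500
  ₹713,500 × 10% = ₹71,350

General income tax:
  ₹201,000 × 6% = ₹12,060
  ₹338,500 × 18% = ₹60,930
  → ₹72,990

₹72,990 > ₹71,350, so the general income tax governs.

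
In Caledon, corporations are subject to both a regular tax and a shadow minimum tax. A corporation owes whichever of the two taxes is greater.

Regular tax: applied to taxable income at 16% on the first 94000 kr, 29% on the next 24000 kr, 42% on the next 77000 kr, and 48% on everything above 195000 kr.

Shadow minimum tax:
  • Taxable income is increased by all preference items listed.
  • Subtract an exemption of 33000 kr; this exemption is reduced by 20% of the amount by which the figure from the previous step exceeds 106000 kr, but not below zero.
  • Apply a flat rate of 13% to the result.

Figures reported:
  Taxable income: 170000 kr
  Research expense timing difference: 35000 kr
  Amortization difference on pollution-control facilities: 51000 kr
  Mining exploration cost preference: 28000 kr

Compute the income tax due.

Regular tax:
  94000 kr × 16% = 15040 kr
  24000 kr × 29% = 6960 kr
  52000 kr × 42% = 21840 kr
  → 43840 kr

Shadow minimum tax:
  Adjusted income: 170000 kr + 35000 kr + 51000 kr + 28000 kr = 284000 kr
  Exemption: 20% × (284000 kr − 106000 kr) = 35600 kr ≥ 33000 kr, so the exemption is fully phased out
  Base: 284000 kr − 0 kr = 284000 kr
  284000 kr × 13% = 36920 kr

43840 kr > 36920 kr, so the regular tax governs.

43840 kr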